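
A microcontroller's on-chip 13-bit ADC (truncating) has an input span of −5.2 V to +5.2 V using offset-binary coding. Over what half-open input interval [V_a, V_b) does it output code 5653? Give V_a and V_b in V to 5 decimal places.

[1.97666 V, 1.97793 V)

LSB = 10.4/2^13 = 1.270 mV.
V_a = V_low + 5653·LSB = 1.97666 V; V_b = V_low + 5654·LSB = 1.97793 V.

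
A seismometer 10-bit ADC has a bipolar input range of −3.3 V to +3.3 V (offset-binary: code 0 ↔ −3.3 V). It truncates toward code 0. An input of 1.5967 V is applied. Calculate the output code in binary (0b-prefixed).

code 0b1011110111 (decimal 759)

Full-scale span = 6.6 V; LSB = 6.6/2^10 = 6.445 mV.
(V_in − V_low)/LSB = (1.5967 − (−3.3)) / 0.00644531 = 759.730.
So the output code is 759.
In binary (0b-prefixed): 0b1011110111.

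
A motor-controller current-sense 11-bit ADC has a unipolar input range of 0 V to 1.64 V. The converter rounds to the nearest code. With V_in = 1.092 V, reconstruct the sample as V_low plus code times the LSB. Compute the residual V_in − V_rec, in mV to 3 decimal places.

LSB = 1.64/2^11 = 0.801 mV.
(V_in − V_low)/LSB = (1.092 − 0)/0.000800781 = 1363.6683 → code 1364 (round).
Code 1364 maps back to 0 + 1364×0.000800781 V = 1.0922656 V.
Difference: -0.000265625 V → -0.266 mV.

-0.266 mV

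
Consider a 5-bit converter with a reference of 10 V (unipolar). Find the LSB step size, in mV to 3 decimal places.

312.500 mV

Full-scale span = 10 V.
LSB = 10 / 2^5 = 10 / 32 = 0.3125 V = 312.500 mV.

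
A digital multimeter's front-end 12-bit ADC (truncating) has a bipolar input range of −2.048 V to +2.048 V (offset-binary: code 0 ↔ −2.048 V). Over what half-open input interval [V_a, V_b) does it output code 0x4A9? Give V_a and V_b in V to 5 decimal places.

[-0.85500 V, -0.85400 V)

LSB = 4.096/2^12 = 1.000 mV.
Code 0x4A9 = 1193 decimal.
V_a = V_low + 1193·LSB = -0.855 V; V_b = V_low + 1194·LSB = -0.854 V.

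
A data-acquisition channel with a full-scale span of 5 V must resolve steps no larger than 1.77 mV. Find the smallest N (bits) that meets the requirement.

Number of steps required ≥ 5 V / 1.77 mV = 2824.86.
Need 2^N ≥ 2824.86; 2^11 = 2048, 2^12 = 4096.
Minimum N = 12.

12 bits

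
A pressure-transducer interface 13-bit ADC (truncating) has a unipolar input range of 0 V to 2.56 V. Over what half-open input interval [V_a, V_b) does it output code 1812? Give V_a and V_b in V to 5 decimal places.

[0.56625 V, 0.56656 V)

LSB = 2.56/2^13 = 312.50 µV.
V_a = V_low + 1812·LSB = 0.56625 V; V_b = V_low + 1813·LSB = 0.566562 V.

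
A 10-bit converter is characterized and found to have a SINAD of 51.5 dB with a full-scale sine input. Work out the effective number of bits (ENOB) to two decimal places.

ENOB = (SINAD − 1.76) / 6.02 = (51.5 − 1.76)/6.02 = 8.262.

8.26 bits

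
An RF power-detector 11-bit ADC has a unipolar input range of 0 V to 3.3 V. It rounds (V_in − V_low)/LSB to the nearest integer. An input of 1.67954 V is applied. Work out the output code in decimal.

Full-scale span = 3.3 V; LSB = 3.3/2^11 = 1.611 mV.
(V_in − V_low)/LSB = (1.67954 − 0) / 0.00161133 = 1042.333.
So the output code is 1042.

code 1042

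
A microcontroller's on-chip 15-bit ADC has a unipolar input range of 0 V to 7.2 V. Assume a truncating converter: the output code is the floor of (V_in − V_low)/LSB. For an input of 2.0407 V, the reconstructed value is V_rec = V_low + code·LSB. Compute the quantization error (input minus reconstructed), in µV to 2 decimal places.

99.41 µV

One LSB is 7.2 V / 32768 = 219.73 µV.
(2.0407 − 0)/0.000219727 = 9287.4524; ⌊·⌋ gives code 9287.
V_rec = 0 + 9287·0.000219727 = 2.0406006 V.
Difference: 9.94141e-05 V → 99.41 µV.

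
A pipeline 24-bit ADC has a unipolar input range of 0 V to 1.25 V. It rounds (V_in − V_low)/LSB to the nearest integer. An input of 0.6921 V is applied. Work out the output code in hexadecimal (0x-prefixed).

code 0x8DBDF9 (decimal 9289209)

Full-scale span = 1.25 V; LSB = 1.25/2^24 = 0.07 µV.
Input sits at 9289208.955 steps above V_low.
Round → code 9289209.
In hexadecimal (0x-prefixed): 0x8DBDF9.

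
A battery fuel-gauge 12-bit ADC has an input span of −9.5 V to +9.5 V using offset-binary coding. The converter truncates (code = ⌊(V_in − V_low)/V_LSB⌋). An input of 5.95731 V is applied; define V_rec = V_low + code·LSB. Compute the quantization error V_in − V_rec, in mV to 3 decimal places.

1.255 mV

One LSB is 19 V / 4096 = 4.639 mV.
Scaled input = 3332.2706 LSBs, so code = 3332.
Code 3332 maps back to (−9.5) + 3332×0.00463867 V = 5.9560547 V.
Difference: 0.00125531 V → 1.255 mV.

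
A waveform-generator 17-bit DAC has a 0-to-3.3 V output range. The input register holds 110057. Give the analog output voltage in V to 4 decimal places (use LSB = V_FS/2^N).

LSB = 3.3 V / 2^17 = 25.18 µV.
V_out = 0 + 110057 × 2.5177e-05 V = 2.77091 V.

2.7709 V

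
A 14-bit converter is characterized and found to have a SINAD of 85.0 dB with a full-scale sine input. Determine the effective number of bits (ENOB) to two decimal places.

ENOB = (SINAD − 1.76) / 6.02 = (85.0 − 1.76)/6.02 = 13.827.

13.83 bits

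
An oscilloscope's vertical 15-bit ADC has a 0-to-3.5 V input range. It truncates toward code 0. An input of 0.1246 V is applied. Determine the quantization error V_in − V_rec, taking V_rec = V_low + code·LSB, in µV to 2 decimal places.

Step size: 3.5 V ÷ 2^15 = 106.81 µV.
(0.1246 − 0)/0.000106812 = 1166.5408; ⌊·⌋ gives code 1166.
Reconstructed: 0.12454224 V.
Difference: 5.77637e-05 V → 57.76 µV.

57.76 µV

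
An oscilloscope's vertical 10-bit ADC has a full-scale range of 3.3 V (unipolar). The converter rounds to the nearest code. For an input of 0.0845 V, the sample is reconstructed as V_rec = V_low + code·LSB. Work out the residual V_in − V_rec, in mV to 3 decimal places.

0.711 mV

One LSB is 3.3 V / 1024 = 3.223 mV.
(V_in − V_low)/LSB = (0.0845 − 0)/0.00322266 = 26.2206 → code 26 (round).
Reconstructed: 0.083789062 V.
Error = 0.0845 − 0.083789062 = 0.000710937 V = 0.711 mV.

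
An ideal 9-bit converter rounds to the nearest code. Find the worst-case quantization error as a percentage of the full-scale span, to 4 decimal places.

Rounding → worst-case error = ½ LSB = V_FS/2^10, so 100/1024 = 0.0976562 % of full scale.

0.0977 %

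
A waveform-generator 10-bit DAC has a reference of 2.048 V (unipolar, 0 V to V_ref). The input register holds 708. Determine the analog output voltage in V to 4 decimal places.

1.4160 V

LSB = 2.048 V / 2^10 = 2.000 mV.
V_out = 0 + 708 × 0.002 V = 1.416 V.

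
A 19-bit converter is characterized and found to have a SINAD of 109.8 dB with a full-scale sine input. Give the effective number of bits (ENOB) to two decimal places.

17.95 bits

ENOB = (SINAD − 1.76) / 6.02 = (109.8 − 1.76)/6.02 = 17.947.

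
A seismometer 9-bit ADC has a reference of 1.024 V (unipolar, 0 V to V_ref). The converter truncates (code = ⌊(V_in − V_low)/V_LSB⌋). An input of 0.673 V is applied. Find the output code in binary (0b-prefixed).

LSB = 1.024 V / 512 = 2.000 mV.
(V_in − V_low)/LSB = (0.673 − 0) / 0.002 = 336.500.
Floor → code 336.
In binary (0b-prefixed): 0b101010000.

code 0b101010000 (decimal 336)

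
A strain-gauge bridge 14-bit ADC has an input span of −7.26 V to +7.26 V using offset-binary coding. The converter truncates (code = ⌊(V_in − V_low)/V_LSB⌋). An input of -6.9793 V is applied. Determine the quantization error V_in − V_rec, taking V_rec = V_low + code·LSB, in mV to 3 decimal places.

0.651 mV

One LSB is 14.52 V / 16384 = 0.886 mV.
(V_in − V_low)/LSB = (-6.9793 − (−7.26))/0.00088623 = 316.7348 → code 316 (floor).
Reconstructed: -6.9799512 V.
Error = -6.9793 − (−6.9799512) = 0.000651172 V = 0.651 mV.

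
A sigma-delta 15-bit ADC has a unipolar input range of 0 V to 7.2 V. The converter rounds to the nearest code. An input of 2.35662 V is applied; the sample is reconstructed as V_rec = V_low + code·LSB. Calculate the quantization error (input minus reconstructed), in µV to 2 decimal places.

52.62 µV

LSB = 7.2/2^15 = 219.73 µV.
Scaled input = 10725.2395 LSBs, so code = 10725.
Code 10725 maps back to 0 + 10725×0.000219727 V = 2.3565674 V.
Error = 2.35662 − 2.3565674 = 5.26172e-05 V = 52.62 µV.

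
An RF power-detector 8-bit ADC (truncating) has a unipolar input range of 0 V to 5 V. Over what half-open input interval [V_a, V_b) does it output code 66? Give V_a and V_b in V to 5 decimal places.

LSB = 5/2^8 = 19.531 mV.
V_a = V_low + 66·LSB = 1.28906 V; V_b = V_low + 67·LSB = 1.30859 V.

[1.28906 V, 1.30859 V)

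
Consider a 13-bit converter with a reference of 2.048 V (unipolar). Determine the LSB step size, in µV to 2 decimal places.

250.00 µV

Full-scale span = 2.048 V.
LSB = 2.048 / 2^13 = 2.048 / 8192 = 0.00025 V = 250.00 µV.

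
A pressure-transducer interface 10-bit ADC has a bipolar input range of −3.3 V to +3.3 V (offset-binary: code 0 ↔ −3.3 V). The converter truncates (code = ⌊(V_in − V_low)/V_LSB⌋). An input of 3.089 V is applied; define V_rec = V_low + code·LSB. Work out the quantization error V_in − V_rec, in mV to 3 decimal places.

One LSB is 6.6 V / 1024 = 6.445 mV.
(3.089 − (−3.3))/0.00644531 = 991.2630; ⌊·⌋ gives code 991.
Reconstructed: 3.0873047 V.
V_in − V_rec = 0.00169531 V = 1.695 mV.

1.695 mV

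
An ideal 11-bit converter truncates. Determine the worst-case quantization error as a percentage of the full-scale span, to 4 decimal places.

Truncating → worst-case error = 1 LSB = V_FS/2^11, so 100/2048 = 0.0488281 % of full scale.

0.0488 %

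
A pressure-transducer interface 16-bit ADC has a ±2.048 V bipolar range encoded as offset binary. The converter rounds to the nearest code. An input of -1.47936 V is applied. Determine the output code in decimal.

code 9098

Full-scale span = 4.096 V; LSB = 4.096/2^16 = 62.50 µV.
(-1.47936 − (−2.048)) / 6.25e-05 = 9098.240 LSBs.
Round → code 9098.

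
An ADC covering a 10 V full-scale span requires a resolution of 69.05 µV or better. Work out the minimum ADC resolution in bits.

18 bits

Number of steps required ≥ 10 V / 69.05 µV = 144822.59.
Need 2^N ≥ 144822.59; 2^17 = 131072, 2^18 = 262144.
Minimum N = 18.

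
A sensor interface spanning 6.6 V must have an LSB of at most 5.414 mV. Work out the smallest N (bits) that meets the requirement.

11 bits

Number of steps required ≥ 6.6 V / 5.414 mV = 1219.06.
Need 2^N ≥ 1219.06; 2^10 = 1024, 2^11 = 2048.
Minimum N = 11.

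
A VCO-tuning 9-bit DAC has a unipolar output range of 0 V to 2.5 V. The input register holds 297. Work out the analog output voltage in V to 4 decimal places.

LSB = 2.5 V / 2^9 = 4.883 mV.
V_out = 0 + 297 × 0.00488281 V = 1.4502 V.

1.4502 V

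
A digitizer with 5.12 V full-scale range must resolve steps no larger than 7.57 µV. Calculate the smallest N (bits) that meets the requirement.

Number of steps required ≥ 5.12 V / 7.57 µV = 676354.03.
Need 2^N ≥ 676354.03; 2^19 = 524288, 2^20 = 1048576.
Minimum N = 20.

20 bits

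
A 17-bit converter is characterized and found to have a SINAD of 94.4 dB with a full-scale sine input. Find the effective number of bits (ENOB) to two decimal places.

15.39 bits

ENOB = (SINAD − 1.76) / 6.02 = (94.4 − 1.76)/6.02 = 15.389.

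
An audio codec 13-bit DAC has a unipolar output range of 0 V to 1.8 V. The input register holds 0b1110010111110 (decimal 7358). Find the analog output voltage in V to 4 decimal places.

1.6167 V

LSB = 1.8 V / 2^13 = 219.73 µV.
Code 0b1110010111110 = 7358 decimal.
V_out = 0 + 7358 × 0.000219727 V = 1.61675 V.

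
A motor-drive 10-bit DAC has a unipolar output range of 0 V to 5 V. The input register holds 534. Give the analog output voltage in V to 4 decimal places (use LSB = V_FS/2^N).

2.6074 V

LSB = 5 V / 2^10 = 4.883 mV.
V_out = 0 + 534 × 0.00488281 V = 2.60742 V.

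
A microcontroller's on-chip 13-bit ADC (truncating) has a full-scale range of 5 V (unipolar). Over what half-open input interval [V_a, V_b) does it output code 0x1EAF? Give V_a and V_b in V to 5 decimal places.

LSB = 5/2^13 = 0.610 mV.
Code 0x1EAF = 7855 decimal.
V_a = V_low + 7855·LSB = 4.79431 V; V_b = V_low + 7856·LSB = 4.79492 V.

[4.79431 V, 4.79492 V)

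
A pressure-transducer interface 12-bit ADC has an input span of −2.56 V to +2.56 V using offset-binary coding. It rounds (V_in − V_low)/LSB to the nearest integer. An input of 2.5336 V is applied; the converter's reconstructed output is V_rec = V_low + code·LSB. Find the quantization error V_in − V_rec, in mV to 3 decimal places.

LSB = 5.12/2^12 = 1.250 mV.
(2.5336 − (−2.56))/0.00125 = 4074.8800; round gives code 4075.
V_rec = (−2.56) + 4075·0.00125 = 2.53375 V.
Error = 2.5336 − 2.53375 = -0.00015 V = -0.150 mV.

-0.150 mV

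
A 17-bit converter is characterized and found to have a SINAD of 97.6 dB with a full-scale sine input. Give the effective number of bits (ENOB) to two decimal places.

ENOB = (SINAD − 1.76) / 6.02 = (97.6 − 1.76)/6.02 = 15.920.

15.92 bits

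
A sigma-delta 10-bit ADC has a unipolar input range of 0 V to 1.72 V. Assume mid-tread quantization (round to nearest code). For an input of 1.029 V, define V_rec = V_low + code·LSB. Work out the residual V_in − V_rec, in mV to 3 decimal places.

-0.648 mV

Step size: 1.72 V ÷ 2^10 = 1.680 mV.
(1.029 − 0)/0.00167969 = 612.6140; round gives code 613.
Reconstructed: 1.0296484 V.
Difference: -0.000648438 V → -0.648 mV.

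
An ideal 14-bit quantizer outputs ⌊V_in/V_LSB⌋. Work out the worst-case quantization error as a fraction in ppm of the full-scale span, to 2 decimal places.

61.04 ppm

Truncating → worst-case error = 1 LSB = V_FS/2^14, so 1e+06/16384 = 61.0352 ppm of full scale.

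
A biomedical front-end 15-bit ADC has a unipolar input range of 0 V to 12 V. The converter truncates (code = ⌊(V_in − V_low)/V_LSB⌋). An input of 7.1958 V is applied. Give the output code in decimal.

code 19649

With 32768 levels over 12 V, one step is 366.21 µV.
(7.1958 − 0) / 0.000366211 = 19649.331 LSBs.
So the output code is 19649.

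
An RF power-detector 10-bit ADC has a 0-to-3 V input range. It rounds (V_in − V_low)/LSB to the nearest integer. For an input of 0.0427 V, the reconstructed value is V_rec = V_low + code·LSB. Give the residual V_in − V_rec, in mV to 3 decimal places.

-1.245 mV

LSB = 3/2^10 = 2.930 mV.
Scaled input = 14.5749 LSBs, so code = 15.
V_rec = 0 + 15·0.00292969 = 0.043945312 V.
Difference: -0.00124531 V → -1.245 mV.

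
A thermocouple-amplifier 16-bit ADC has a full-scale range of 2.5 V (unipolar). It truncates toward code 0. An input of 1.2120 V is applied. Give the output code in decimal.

code 31771

Full-scale span = 2.5 V; LSB = 2.5/2^16 = 38.15 µV.
(1.2120 − 0) / 3.8147e-05 = 31771.853 LSBs.
So the output code is 31771.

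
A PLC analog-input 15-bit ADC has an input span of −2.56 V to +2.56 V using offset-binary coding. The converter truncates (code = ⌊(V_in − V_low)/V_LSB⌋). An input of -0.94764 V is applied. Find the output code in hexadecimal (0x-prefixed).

With 32768 levels over 5.12 V, one step is 156.25 µV.
Input sits at 10319.104 steps above V_low.
Floor → code 10319.
In hexadecimal (0x-prefixed): 0x284F.

code 0x284F (decimal 10319)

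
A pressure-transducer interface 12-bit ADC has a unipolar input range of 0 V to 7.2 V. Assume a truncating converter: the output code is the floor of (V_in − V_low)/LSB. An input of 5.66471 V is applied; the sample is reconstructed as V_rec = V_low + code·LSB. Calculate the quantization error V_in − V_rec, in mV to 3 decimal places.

One LSB is 7.2 V / 4096 = 1.758 mV.
(V_in − V_low)/LSB = (5.66471 − 0)/0.00175781 = 3222.5906 → code 3222 (floor).
Code 3222 maps back to 0 + 3222×0.00175781 V = 5.6636719 V.
V_in − V_rec = 0.00103812 V = 1.038 mV.

1.038 mV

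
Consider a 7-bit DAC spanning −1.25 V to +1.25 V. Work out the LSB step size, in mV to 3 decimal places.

Full-scale span = 2.5 V.
LSB = 2.5 / 2^7 = 2.5 / 128 = 0.0195312 V = 19.531 mV.

19.531 mV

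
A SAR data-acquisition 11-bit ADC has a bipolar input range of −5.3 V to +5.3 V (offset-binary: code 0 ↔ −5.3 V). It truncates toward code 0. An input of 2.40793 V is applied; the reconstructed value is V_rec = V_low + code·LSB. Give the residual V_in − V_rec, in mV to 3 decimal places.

1.192 mV

Step size: 10.6 V ÷ 2^11 = 5.176 mV.
(V_in − V_low)/LSB = (2.40793 − (−5.3))/0.00517578 = 1489.2302 → code 1489 (floor).
Reconstructed: 2.4067383 V.
Difference: 0.00119172 V → 1.192 mV.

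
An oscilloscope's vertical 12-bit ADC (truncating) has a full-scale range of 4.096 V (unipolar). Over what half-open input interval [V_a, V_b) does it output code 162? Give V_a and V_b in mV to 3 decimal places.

[162.000 mV, 163.000 mV)

LSB = 4.096/2^12 = 1.000 mV.
V_a = V_low + 162·LSB = 0.162 V; V_b = V_low + 163·LSB = 0.163 V.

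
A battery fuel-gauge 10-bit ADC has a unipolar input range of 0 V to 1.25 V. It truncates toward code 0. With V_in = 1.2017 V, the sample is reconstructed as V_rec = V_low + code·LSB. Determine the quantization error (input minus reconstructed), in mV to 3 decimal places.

0.528 mV

One LSB is 1.25 V / 1024 = 1.221 mV.
Scaled input = 984.4326 LSBs, so code = 984.
Code 984 maps back to 0 + 984×0.0012207 V = 1.2011719 V.
Error = 1.2017 − 1.2011719 = 0.000528125 V = 0.528 mV.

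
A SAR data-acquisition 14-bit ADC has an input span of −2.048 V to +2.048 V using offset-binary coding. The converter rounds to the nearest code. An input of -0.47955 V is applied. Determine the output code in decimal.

LSB = 4.096 V / 16384 = 250.00 µV.
(V_in − V_low)/LSB = (-0.47955 − (−2.048)) / 0.00025 = 6273.800.
Round → code 6274.

code 6274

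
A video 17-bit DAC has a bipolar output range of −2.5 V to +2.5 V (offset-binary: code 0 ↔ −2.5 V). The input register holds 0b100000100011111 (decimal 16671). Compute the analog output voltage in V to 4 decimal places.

-1.8641 V

LSB = 5 V / 2^17 = 38.15 µV.
Code 0b100000100011111 = 16671 decimal.
V_out = (−2.5) + 16671 × 3.8147e-05 V = -1.86405 V.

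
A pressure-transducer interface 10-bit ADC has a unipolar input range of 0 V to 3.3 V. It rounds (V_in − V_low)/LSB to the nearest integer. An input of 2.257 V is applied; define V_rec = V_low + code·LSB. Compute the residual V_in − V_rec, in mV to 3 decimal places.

One LSB is 3.3 V / 1024 = 3.223 mV.
Scaled input = 700.3539 LSBs, so code = 700.
Code 700 maps back to 0 + 700×0.00322266 V = 2.2558594 V.
Error = 2.257 − 2.2558594 = 0.00114062 V = 1.141 mV.

1.141 mV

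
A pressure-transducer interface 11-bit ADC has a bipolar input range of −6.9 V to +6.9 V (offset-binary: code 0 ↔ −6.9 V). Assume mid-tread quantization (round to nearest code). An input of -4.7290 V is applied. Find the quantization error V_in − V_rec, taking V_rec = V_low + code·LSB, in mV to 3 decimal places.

1.273 mV

One LSB is 13.8 V / 2048 = 6.738 mV.
(-4.7290 − (−6.9))/0.00673828 = 322.1890; round gives code 322.
Code 322 maps back to (−6.9) + 322×0.00673828 V = -4.7302734 V.
V_in − V_rec = 0.00127344 V = 1.273 mV.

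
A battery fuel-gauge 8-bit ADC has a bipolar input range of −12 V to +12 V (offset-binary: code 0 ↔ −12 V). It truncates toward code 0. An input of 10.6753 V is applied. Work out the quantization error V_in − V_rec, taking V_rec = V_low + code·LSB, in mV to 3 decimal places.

81.550 mV

One LSB is 24 V / 256 = 93.750 mV.
(10.6753 − (−12))/0.09375 = 241.8699; ⌊·⌋ gives code 241.
Reconstructed: 10.59375 V.
V_in − V_rec = 0.08155 V = 81.550 mV.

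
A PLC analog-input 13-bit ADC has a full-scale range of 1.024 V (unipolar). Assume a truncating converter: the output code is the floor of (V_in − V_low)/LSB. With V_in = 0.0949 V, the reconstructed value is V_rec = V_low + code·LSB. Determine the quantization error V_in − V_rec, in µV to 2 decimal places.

25.00 µV

LSB = 1.024/2^13 = 125.00 µV.
(V_in − V_low)/LSB = (0.0949 − 0)/0.000125 = 759.2000 → code 759 (floor).
Reconstructed: 0.094875 V.
Difference: 2.5e-05 V → 25.00 µV.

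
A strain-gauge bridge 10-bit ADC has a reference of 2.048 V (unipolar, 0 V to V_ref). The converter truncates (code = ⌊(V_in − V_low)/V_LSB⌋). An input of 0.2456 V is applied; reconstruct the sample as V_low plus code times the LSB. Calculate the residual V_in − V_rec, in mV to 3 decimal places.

One LSB is 2.048 V / 1024 = 2.000 mV.
(V_in − V_low)/LSB = (0.2456 − 0)/0.002 = 122.8000 → code 122 (floor).
Code 122 maps back to 0 + 122×0.002 V = 0.244 V.
Difference: 0.0016 V → 1.600 mV.

1.600 mV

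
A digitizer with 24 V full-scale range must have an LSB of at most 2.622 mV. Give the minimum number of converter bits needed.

Number of steps required ≥ 24 V / 2.622 mV = 9153.32.
Need 2^N ≥ 9153.32; 2^13 = 8192, 2^14 = 16384.
Minimum N = 14.

14 bits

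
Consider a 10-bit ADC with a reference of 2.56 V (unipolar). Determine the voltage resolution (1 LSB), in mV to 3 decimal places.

2.500 mV

Full-scale span = 2.56 V.
LSB = 2.56 / 2^10 = 2.56 / 1024 = 0.0025 V = 2.500 mV.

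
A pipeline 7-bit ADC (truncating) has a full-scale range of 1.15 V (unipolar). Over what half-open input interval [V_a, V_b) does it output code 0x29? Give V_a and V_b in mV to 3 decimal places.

LSB = 1.15/2^7 = 8.984 mV.
Code 0x29 = 41 decimal.
V_a = V_low + 41·LSB = 0.368359 V; V_b = V_low + 42·LSB = 0.377344 V.

[368.359 mV, 377.344 mV)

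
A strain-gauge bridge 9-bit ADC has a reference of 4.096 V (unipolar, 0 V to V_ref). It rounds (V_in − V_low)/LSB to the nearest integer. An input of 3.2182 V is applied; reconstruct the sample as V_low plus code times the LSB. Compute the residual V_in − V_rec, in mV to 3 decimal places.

2.200 mV

One LSB is 4.096 V / 512 = 8.000 mV.
(V_in − V_low)/LSB = (3.2182 − 0)/0.008 = 402.2750 → code 402 (round).
Reconstructed: 3.216 V.
Difference: 0.0022 V → 2.200 mV.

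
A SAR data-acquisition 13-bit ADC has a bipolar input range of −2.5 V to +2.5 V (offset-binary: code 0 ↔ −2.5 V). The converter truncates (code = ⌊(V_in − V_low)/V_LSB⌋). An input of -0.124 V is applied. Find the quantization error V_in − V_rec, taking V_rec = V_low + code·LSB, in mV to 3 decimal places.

0.512 mV

One LSB is 5 V / 8192 = 0.610 mV.
Scaled input = 3892.8384 LSBs, so code = 3892.
V_rec = (−2.5) + 3892·0.000610352 = -0.12451172 V.
Difference: 0.000511719 V → 0.512 mV.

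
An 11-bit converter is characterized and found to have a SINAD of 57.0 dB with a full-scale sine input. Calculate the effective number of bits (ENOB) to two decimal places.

9.18 bits

ENOB = (SINAD − 1.76) / 6.02 = (57.0 − 1.76)/6.02 = 9.176.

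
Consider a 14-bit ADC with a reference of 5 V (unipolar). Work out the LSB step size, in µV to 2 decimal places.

Full-scale span = 5 V.
LSB = 5 / 2^14 = 5 / 16384 = 0.000305176 V = 305.18 µV.

305.18 µV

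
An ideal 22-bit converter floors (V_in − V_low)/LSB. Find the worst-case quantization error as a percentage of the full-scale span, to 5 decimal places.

Truncating → worst-case error = 1 LSB = V_FS/2^22, so 100/4194304 = 2.38419e-05 % of full scale.

0.00002 %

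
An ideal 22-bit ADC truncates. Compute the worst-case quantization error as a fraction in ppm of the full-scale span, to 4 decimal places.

Truncating → worst-case error = 1 LSB = V_FS/2^22, so 1e+06/4194304 = 0.238419 ppm of full scale.

0.2384 ppm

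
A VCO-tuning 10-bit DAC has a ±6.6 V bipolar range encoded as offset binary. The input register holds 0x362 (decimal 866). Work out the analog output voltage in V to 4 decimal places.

LSB = 13.2 V / 2^10 = 12.891 mV.
Code 0x362 = 866 decimal.
V_out = (−6.6) + 866 × 0.0128906 V = 4.56328 V.

4.5633 V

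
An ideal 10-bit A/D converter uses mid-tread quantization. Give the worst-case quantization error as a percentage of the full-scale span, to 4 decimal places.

Rounding → worst-case error = ½ LSB = V_FS/2^11, so 100/2048 = 0.0488281 % of full scale.

0.0488 %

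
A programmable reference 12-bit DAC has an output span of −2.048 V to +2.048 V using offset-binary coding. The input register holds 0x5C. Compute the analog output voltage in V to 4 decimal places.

LSB = 4.096 V / 2^12 = 1.000 mV.
Code 0x5C = 92 decimal.
V_out = (−2.048) + 92 × 0.001 V = -1.956 V.

-1.9560 V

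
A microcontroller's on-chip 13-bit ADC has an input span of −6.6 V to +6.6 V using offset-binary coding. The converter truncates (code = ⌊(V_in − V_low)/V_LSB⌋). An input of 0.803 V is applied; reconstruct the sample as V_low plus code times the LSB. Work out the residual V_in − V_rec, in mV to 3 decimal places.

Step size: 13.2 V ÷ 2^13 = 1.611 mV.
(V_in − V_low)/LSB = (0.803 − (−6.6))/0.00161133 = 4594.3467 → code 4594 (floor).
V_rec = (−6.6) + 4594·0.00161133 = 0.80244141 V.
V_in − V_rec = 0.000558594 V = 0.559 mV.

0.559 mV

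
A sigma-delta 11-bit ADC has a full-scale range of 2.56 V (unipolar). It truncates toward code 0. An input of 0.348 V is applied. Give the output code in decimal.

With 2048 levels over 2.56 V, one step is 1.250 mV.
(0.348 − 0) / 0.00125 = 278.400 LSBs.
Floor → code 278.

code 278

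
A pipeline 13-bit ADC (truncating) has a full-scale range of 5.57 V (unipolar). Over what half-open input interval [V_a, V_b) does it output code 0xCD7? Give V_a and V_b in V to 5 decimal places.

[2.23494 V, 2.23562 V)

LSB = 5.57/2^13 = 0.680 mV.
Code 0xCD7 = 3287 decimal.
V_a = V_low + 3287·LSB = 2.23494 V; V_b = V_low + 3288·LSB = 2.23562 V.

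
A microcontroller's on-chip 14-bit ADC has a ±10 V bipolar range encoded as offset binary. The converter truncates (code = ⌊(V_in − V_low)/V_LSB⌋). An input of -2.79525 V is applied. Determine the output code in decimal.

code 5902

LSB = 20 V / 16384 = 1.221 mV.
Input sits at 5902.131 steps above V_low.
So the output code is 5902.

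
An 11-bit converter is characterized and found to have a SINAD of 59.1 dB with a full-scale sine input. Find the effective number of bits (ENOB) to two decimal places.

ENOB = (SINAD − 1.76) / 6.02 = (59.1 − 1.76)/6.02 = 9.525.

9.52 bits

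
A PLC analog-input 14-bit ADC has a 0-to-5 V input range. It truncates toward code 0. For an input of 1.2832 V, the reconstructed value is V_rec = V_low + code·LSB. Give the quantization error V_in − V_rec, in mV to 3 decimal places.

One LSB is 5 V / 16384 = 305.18 µV.
(V_in − V_low)/LSB = (1.2832 − 0)/0.000305176 = 4204.7898 → code 4204 (floor).
Code 4204 maps back to 0 + 4204×0.000305176 V = 1.282959 V.
V_in − V_rec = 0.000241016 V = 0.241 mV.

0.241 mV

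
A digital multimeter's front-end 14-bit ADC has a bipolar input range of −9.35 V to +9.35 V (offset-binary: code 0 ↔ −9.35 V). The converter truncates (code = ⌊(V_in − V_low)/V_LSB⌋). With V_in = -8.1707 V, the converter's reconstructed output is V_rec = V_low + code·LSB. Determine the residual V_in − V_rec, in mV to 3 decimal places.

One LSB is 18.7 V / 16384 = 1.141 mV.
(-8.1707 − (−9.35))/0.00114136 = 1033.2434; ⌊·⌋ gives code 1033.
V_rec = (−9.35) + 1033·0.00114136 = -8.1709778 V.
Error = -8.1707 − (−8.1709778) = 0.000277783 V = 0.278 mV.

0.278 mV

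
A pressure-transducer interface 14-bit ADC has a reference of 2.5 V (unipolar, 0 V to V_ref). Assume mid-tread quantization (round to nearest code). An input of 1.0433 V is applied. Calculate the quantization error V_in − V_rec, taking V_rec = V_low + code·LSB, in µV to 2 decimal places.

56.59 µV

Step size: 2.5 V ÷ 2^14 = 152.59 µV.
Scaled input = 6837.3709 LSBs, so code = 6837.
V_rec = 0 + 6837·0.000152588 = 1.0432434 V.
V_in − V_rec = 5.65918e-05 V = 56.59 µV.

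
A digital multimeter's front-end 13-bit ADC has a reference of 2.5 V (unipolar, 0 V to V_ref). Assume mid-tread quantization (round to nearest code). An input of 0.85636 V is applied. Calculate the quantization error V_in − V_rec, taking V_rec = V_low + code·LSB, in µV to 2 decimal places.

Step size: 2.5 V ÷ 2^13 = 305.18 µV.
(0.85636 − 0)/0.000305176 = 2806.1204; round gives code 2806.
Code 2806 maps back to 0 + 2806×0.000305176 V = 0.85632324 V.
Error = 0.85636 − 0.85632324 = 3.67578e-05 V = 36.76 µV.

36.76 µV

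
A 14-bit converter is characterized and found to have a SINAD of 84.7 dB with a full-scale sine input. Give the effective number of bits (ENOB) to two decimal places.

13.78 bits

ENOB = (SINAD − 1.76) / 6.02 = (84.7 − 1.76)/6.02 = 13.777.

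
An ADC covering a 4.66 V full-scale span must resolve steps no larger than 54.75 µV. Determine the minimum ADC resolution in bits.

17 bits

Number of steps required ≥ 4.66 V / 54.75 µV = 85114.16.
Need 2^N ≥ 85114.16; 2^16 = 65536, 2^17 = 131072.
Minimum N = 17.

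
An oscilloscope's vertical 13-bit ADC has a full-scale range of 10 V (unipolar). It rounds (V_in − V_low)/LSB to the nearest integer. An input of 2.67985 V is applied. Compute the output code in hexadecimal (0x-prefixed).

LSB = 10 V / 8192 = 1.221 mV.
(2.67985 − 0) / 0.0012207 = 2195.333 LSBs.
Round → code 2195.
In hexadecimal (0x-prefixed): 0x893.

code 0x893 (decimal 2195)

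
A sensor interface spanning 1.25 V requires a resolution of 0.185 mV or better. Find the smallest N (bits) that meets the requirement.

13 bits

Number of steps required ≥ 1.25 V / 0.185 mV = 6756.76.
Need 2^N ≥ 6756.76; 2^12 = 4096, 2^13 = 8192.
Minimum N = 13.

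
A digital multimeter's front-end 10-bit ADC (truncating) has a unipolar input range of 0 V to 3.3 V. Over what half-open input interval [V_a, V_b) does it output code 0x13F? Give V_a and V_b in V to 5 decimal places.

LSB = 3.3/2^10 = 3.223 mV.
Code 0x13F = 319 decimal.
V_a = V_low + 319·LSB = 1.02803 V; V_b = V_low + 320·LSB = 1.03125 V.

[1.02803 V, 1.03125 V)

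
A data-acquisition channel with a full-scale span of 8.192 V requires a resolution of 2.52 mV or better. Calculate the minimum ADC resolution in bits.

12 bits

Number of steps required ≥ 8.192 V / 2.52 mV = 3250.79.
Need 2^N ≥ 3250.79; 2^11 = 2048, 2^12 = 4096.
Minimum N = 12.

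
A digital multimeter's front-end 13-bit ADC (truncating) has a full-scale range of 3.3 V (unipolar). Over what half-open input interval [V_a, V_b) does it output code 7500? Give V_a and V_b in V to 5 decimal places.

LSB = 3.3/2^13 = 402.83 µV.
V_a = V_low + 7500·LSB = 3.02124 V; V_b = V_low + 7501·LSB = 3.02164 V.

[3.02124 V, 3.02164 V)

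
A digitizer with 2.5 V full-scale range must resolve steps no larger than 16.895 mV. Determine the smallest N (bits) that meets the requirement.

8 bits

Number of steps required ≥ 2.5 V / 16.895 mV = 147.97.
Need 2^N ≥ 147.97; 2^7 = 128, 2^8 = 256.
Minimum N = 8.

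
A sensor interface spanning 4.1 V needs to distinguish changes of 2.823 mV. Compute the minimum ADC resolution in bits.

Number of steps required ≥ 4.1 V / 2.823 mV = 1452.36.
Need 2^N ≥ 1452.36; 2^10 = 1024, 2^11 = 2048.
Minimum N = 11.

11 bits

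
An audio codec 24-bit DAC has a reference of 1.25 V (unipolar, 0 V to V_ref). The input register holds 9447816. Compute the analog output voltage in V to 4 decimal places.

0.7039 V

LSB = 1.25 V / 2^24 = 0.07 µV.
V_out = 0 + 9447816 × 7.45058e-08 V = 0.703917 V.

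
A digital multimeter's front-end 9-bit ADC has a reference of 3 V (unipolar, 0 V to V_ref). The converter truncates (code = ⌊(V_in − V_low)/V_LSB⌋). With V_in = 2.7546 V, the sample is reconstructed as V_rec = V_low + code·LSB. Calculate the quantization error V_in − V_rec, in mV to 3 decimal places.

0.694 mV

LSB = 3/2^9 = 5.859 mV.
Scaled input = 470.1184 LSBs, so code = 470.
V_rec = 0 + 470·0.00585938 = 2.7539062 V.
V_in − V_rec = 0.00069375 V = 0.694 mV.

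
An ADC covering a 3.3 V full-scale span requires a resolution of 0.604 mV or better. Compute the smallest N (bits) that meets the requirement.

Number of steps required ≥ 3.3 V / 0.604 mV = 5463.58.
Need 2^N ≥ 5463.58; 2^12 = 4096, 2^13 = 8192.
Minimum N = 13.

13 bits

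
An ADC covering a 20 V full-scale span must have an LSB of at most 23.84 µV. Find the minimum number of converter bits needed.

Number of steps required ≥ 20 V / 23.84 µV = 838926.17.
Need 2^N ≥ 838926.17; 2^19 = 524288, 2^20 = 1048576.
Minimum N = 20.

20 bits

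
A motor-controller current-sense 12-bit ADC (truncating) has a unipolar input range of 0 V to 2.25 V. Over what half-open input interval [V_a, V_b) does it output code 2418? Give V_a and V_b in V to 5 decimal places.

[1.32825 V, 1.32880 V)

LSB = 2.25/2^12 = 0.549 mV.
V_a = V_low + 2418·LSB = 1.32825 V; V_b = V_low + 2419·LSB = 1.3288 V.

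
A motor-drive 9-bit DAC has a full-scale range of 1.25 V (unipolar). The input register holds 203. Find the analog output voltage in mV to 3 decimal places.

495.605 mV

LSB = 1.25 V / 2^9 = 2.441 mV.
V_out = 0 + 203 × 0.00244141 V = 0.495605 V.
= 495.605 mV.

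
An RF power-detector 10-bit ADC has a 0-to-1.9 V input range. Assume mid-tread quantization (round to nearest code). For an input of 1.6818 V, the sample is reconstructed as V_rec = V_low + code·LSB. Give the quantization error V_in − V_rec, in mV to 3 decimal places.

0.745 mV

Step size: 1.9 V ÷ 2^10 = 1.855 mV.
(1.6818 − 0)/0.00185547 = 906.4017; round gives code 906.
Reconstructed: 1.6810547 V.
V_in − V_rec = 0.000745312 V = 0.745 mV.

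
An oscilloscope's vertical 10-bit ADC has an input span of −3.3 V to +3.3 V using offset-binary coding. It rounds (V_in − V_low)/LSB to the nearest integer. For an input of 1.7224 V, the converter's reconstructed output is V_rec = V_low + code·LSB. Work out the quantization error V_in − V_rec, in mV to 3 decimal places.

LSB = 6.6/2^10 = 6.445 mV.
(1.7224 − (−3.3))/0.00644531 = 779.2330; round gives code 779.
Code 779 maps back to (−3.3) + 779×0.00644531 V = 1.7208984 V.
Error = 1.7224 − 1.7208984 = 0.00150156 V = 1.502 mV.

1.502 mV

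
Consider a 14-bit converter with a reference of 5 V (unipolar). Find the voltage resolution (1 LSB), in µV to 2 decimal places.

305.18 µV

Full-scale span = 5 V.
LSB = 5 / 2^14 = 5 / 16384 = 0.000305176 V = 305.18 µV.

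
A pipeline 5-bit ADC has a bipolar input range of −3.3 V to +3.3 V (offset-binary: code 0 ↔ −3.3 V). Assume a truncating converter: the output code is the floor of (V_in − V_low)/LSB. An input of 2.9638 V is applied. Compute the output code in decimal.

Full-scale span = 6.6 V; LSB = 6.6/2^5 = 206.250 mV.
Input sits at 30.370 steps above V_low.
⌊·⌋(30.370) = 30.

code 30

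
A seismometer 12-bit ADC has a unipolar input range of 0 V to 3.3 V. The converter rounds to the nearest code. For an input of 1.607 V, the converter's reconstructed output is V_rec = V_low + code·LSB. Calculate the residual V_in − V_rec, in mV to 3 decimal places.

-0.300 mV

One LSB is 3.3 V / 4096 = 0.806 mV.
(1.607 − 0)/0.000805664 = 1994.6279; round gives code 1995.
Reconstructed: 1.6072998 V.
Difference: -0.000299805 V → -0.300 mV.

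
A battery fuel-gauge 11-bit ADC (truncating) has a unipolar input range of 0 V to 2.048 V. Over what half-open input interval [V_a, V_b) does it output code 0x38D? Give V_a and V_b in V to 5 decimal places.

LSB = 2.048/2^11 = 1.000 mV.
Code 0x38D = 909 decimal.
V_a = V_low + 909·LSB = 0.909 V; V_b = V_low + 910·LSB = 0.91 V.

[0.90900 V, 0.91000 V)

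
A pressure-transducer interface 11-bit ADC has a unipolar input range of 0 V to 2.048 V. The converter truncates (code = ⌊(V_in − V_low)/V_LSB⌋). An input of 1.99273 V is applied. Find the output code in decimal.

LSB = 2.048 V / 2048 = 1.000 mV.
Input sits at 1992.730 steps above V_low.
⌊·⌋(1992.730) = 1992.

code 1992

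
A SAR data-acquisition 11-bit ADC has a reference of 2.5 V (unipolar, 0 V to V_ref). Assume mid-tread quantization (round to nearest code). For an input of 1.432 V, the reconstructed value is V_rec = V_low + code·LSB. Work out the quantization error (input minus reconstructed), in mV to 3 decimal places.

LSB = 2.5/2^11 = 1.221 mV.
(1.432 − 0)/0.0012207 = 1173.0944; round gives code 1173.
V_rec = 0 + 1173·0.0012207 = 1.4318848 V.
Difference: 0.000115234 V → 0.115 mV.

0.115 mV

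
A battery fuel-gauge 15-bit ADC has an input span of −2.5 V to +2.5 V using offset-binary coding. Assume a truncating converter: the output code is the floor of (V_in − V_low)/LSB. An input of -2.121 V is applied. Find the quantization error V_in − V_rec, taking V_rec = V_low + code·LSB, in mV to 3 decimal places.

LSB = 5/2^15 = 152.59 µV.
(V_in − V_low)/LSB = (-2.121 − (−2.5))/0.000152588 = 2483.8144 → code 2483 (floor).
V_rec = (−2.5) + 2483·0.000152588 = -2.1211243 V.
V_in − V_rec = 0.000124268 V = 0.124 mV.

0.124 mV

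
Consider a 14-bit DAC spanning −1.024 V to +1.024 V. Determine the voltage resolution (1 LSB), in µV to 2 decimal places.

Full-scale span = 2.048 V.
LSB = 2.048 / 2^14 = 2.048 / 16384 = 0.000125 V = 125.00 µV.

125.00 µV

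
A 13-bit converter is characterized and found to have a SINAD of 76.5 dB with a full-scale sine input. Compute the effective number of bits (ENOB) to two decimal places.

12.42 bits

ENOB = (SINAD − 1.76) / 6.02 = (76.5 − 1.76)/6.02 = 12.415.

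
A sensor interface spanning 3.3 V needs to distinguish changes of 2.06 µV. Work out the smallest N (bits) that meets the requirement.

Number of steps required ≥ 3.3 V / 2.06 µV = 1601941.75.
Need 2^N ≥ 1601941.75; 2^20 = 1048576, 2^21 = 2097152.
Minimum N = 21.

21 bits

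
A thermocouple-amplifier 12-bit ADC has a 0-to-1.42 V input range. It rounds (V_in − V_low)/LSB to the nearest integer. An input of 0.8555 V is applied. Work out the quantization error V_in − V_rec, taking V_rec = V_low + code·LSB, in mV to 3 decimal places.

-0.105 mV

LSB = 1.42/2^12 = 346.68 µV.
Scaled input = 2467.6958 LSBs, so code = 2468.
V_rec = 0 + 2468·0.00034668 = 0.85560547 V.
V_in − V_rec = -0.000105469 V = -0.105 mV.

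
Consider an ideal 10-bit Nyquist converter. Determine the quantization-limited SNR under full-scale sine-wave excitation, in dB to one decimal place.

62.0 dB

SNR ≈ 6.02·N + 1.76 dB = 6.02·10 + 1.76 = 61.96 dB.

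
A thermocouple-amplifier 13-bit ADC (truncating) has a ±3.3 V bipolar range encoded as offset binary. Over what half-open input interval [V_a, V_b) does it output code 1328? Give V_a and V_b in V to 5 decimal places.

LSB = 6.6/2^13 = 0.806 mV.
V_a = V_low + 1328·LSB = -2.23008 V; V_b = V_low + 1329·LSB = -2.22927 V.

[-2.23008 V, -2.22927 V)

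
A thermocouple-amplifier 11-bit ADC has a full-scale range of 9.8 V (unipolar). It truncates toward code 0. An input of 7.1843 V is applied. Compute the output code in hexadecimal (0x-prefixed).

With 2048 levels over 9.8 V, one step is 4.785 mV.
Input sits at 1501.372 steps above V_low.
So the output code is 1501.
In hexadecimal (0x-prefixed): 0x5DD.

code 0x5DD (decimal 1501)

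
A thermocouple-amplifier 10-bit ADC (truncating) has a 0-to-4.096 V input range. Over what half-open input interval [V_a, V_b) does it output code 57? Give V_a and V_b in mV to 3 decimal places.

LSB = 4.096/2^10 = 4.000 mV.
V_a = V_low + 57·LSB = 0.228 V; V_b = V_low + 58·LSB = 0.232 V.

[228.000 mV, 232.000 mV)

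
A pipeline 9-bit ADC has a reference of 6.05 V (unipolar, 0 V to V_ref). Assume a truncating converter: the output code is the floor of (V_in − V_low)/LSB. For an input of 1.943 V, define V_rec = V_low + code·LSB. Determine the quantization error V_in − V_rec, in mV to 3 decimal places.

LSB = 6.05/2^9 = 11.816 mV.
(V_in − V_low)/LSB = (1.943 − 0)/0.0118164 = 164.4324 → code 164 (floor).
V_rec = 0 + 164·0.0118164 = 1.9378906 V.
Difference: 0.00510938 V → 5.109 mV.

5.109 mV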